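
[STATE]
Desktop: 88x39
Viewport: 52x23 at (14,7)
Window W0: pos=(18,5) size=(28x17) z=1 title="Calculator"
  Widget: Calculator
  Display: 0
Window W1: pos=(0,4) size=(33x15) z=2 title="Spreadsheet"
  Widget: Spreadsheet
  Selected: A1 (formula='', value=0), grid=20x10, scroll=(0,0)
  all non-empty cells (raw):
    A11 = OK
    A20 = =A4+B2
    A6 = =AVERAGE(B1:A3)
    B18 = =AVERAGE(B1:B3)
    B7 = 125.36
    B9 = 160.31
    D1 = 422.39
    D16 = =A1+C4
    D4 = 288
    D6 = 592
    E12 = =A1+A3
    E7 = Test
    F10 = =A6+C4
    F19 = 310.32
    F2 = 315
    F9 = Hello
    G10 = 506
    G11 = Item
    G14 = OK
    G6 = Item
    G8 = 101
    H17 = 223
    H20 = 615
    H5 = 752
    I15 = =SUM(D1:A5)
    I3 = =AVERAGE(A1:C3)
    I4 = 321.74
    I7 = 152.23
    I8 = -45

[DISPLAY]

                  ┃────────────┨                    
  B       C       ┃           0┃                    
------------------┃──┐         ┃                    
      0       0  4┃÷ │         ┃                    
      0       0   ┃──┤         ┃                    
      0       0   ┃× │         ┃                    
      0       0   ┃──┤         ┃                    
      0       0   ┃- │         ┃                    
      0       0   ┃──┤         ┃                    
 125.36       0   ┃+ │         ┃                    
      0       0   ┃──┤         ┃                    
━━━━━━━━━━━━━━━━━━┛M+│         ┃                    
    ┃└───┴───┴───┴───┘         ┃                    
    ┃                          ┃                    
    ┗━━━━━━━━━━━━━━━━━━━━━━━━━━┛                    
                                                    
                                                    
                                                    
                                                    
                                                    
                                                    
                                                    
                                                    


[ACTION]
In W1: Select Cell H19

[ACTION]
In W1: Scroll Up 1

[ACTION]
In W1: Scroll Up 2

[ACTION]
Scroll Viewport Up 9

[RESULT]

                                                    
                                                    
                                                    
                                                    
━━━━━━━━━━━━━━━━━━┓                                 
                  ┃━━━━━━━━━━━━┓                    
──────────────────┨            ┃                    
                  ┃────────────┨                    
  B       C       ┃           0┃                    
------------------┃──┐         ┃                    
      0       0  4┃÷ │         ┃                    
      0       0   ┃──┤         ┃                    
      0       0   ┃× │         ┃                    
      0       0   ┃──┤         ┃                    
      0       0   ┃- │         ┃                    
      0       0   ┃──┤         ┃                    
 125.36       0   ┃+ │         ┃                    
      0       0   ┃──┤         ┃                    
━━━━━━━━━━━━━━━━━━┛M+│         ┃                    
    ┃└───┴───┴───┴───┘         ┃                    
    ┃                          ┃                    
    ┗━━━━━━━━━━━━━━━━━━━━━━━━━━┛                    
                                                    


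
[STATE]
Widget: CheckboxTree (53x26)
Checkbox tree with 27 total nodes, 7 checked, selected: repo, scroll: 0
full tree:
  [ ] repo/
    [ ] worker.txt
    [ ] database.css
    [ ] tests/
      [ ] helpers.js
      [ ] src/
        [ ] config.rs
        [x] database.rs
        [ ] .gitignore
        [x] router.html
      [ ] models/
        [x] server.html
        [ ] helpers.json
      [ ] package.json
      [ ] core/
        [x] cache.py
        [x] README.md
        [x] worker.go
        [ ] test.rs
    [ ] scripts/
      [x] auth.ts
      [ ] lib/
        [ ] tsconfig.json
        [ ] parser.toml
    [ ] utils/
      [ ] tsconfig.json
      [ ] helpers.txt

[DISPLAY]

>[-] repo/                                           
   [ ] worker.txt                                    
   [ ] database.css                                  
   [-] tests/                                        
     [ ] helpers.js                                  
     [-] src/                                        
       [ ] config.rs                                 
       [x] database.rs                               
       [ ] .gitignore                                
       [x] router.html                               
     [-] models/                                     
       [x] server.html                               
       [ ] helpers.json                              
     [ ] package.json                                
     [-] core/                                       
       [x] cache.py                                  
       [x] README.md                                 
       [x] worker.go                                 
       [ ] test.rs                                   
   [-] scripts/                                      
     [x] auth.ts                                     
     [ ] lib/                                        
       [ ] tsconfig.json                             
       [ ] parser.toml                               
   [ ] utils/                                        
     [ ] tsconfig.json                               


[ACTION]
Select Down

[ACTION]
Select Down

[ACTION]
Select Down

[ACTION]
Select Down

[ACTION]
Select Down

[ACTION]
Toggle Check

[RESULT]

 [-] repo/                                           
   [ ] worker.txt                                    
   [ ] database.css                                  
   [-] tests/                                        
     [ ] helpers.js                                  
>    [x] src/                                        
       [x] config.rs                                 
       [x] database.rs                               
       [x] .gitignore                                
       [x] router.html                               
     [-] models/                                     
       [x] server.html                               
       [ ] helpers.json                              
     [ ] package.json                                
     [-] core/                                       
       [x] cache.py                                  
       [x] README.md                                 
       [x] worker.go                                 
       [ ] test.rs                                   
   [-] scripts/                                      
     [x] auth.ts                                     
     [ ] lib/                                        
       [ ] tsconfig.json                             
       [ ] parser.toml                               
   [ ] utils/                                        
     [ ] tsconfig.json                               


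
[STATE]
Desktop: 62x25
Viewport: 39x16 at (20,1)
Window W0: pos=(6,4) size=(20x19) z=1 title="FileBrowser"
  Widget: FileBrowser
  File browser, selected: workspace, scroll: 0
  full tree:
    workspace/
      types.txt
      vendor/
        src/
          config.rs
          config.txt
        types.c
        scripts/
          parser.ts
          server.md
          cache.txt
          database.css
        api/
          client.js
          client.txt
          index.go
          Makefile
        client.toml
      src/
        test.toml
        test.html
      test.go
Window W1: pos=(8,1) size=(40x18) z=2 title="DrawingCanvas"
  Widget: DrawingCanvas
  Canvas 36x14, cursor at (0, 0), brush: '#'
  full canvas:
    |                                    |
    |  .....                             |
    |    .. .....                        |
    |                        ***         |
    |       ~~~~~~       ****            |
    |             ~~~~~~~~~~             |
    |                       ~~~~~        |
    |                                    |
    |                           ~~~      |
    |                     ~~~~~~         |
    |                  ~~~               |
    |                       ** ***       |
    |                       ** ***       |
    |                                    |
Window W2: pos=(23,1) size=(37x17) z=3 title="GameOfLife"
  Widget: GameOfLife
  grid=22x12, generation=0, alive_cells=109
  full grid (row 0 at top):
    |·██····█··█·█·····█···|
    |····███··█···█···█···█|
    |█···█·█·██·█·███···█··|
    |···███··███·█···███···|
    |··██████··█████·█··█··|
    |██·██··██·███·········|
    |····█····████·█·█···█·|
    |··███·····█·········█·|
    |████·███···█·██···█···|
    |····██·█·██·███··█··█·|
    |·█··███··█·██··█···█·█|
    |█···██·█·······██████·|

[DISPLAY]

━━━┏━━━━━━━━━━━━━━━━━━━━━━━━━━━━━━━━━━━
vas┃ GameOfLife                        
───┠───────────────────────────────────
   ┃Gen: 0                             
   ┃·██····█··█·█·····█···             
.  ┃····███··█···█···█···█             
   ┃█···█·█·██·█·███···█··             
~~ ┃···███··███·█···███···             
  ~┃··██████··█████·█··█··             
   ┃██·██··██·███·········             
   ┃····█····████·█·█···█·             
   ┃··███·····█·········█·             
   ┃████·███···█·██···█···             
   ┃····██·█·██·███··█··█·             
   ┃·█··███··█·██··█···█·█             
   ┃█···██·█·······██████·             


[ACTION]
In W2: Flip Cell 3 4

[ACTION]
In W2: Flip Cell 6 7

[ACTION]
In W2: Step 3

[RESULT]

━━━┏━━━━━━━━━━━━━━━━━━━━━━━━━━━━━━━━━━━
vas┃ GameOfLife                        
───┠───────────────────────────────────
   ┃Gen: 3                             
   ┃····█·██··············             
.  ┃··█····█·····█·█······             
   ┃·····██······███··██··             
~~ ┃·██·█···············█·             
  ~┃█··█···········█████··             
   ┃█·█··········█········             
   ┃·█··········█···█·····             
   ┃······██·······█······             
   ┃······████··█······█··             
   ┃······██··██·······██·             
   ┃··········██·█·······█             
   ┃··············███████·             


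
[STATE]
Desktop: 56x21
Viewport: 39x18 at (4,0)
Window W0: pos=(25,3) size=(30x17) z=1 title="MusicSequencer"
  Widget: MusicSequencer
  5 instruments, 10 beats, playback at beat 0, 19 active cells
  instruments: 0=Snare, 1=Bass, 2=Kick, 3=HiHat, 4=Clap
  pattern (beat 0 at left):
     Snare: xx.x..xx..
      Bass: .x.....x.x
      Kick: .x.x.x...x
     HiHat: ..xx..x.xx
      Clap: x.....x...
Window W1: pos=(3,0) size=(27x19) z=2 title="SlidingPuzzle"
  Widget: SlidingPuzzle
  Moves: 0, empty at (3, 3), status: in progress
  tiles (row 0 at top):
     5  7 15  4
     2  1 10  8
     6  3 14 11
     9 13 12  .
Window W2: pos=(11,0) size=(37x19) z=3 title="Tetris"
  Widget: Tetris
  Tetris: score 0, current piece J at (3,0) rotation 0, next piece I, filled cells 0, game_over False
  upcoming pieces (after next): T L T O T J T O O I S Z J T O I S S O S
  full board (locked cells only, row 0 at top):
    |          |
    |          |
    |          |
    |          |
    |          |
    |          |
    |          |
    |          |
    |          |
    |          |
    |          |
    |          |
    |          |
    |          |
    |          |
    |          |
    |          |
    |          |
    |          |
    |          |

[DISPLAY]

━━━━━━━┏━━━━━━━━━━━━━━━━━━━━━━━━━━━━━━━
 Slidin┃ Tetris                        
───────┠───────────────────────────────
┌────┬─┃          │Next:               
│  5 │ ┃          │████                
├────┼─┃          │                    
│  2 │ ┃          │                    
├────┼─┃          │                    
│  6 │ ┃          │                    
├────┼─┃          │Score:              
│  9 │ ┃          │0                   
└────┴─┃          │                    
Moves: ┃          │                    
       ┃          │                    
       ┃          │                    
       ┃          │                    
       ┃          │                    
       ┃          │                    


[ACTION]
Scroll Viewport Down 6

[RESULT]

┌────┬─┃          │Next:               
│  5 │ ┃          │████                
├────┼─┃          │                    
│  2 │ ┃          │                    
├────┼─┃          │                    
│  6 │ ┃          │                    
├────┼─┃          │Score:              
│  9 │ ┃          │0                   
└────┴─┃          │                    
Moves: ┃          │                    
       ┃          │                    
       ┃          │                    
       ┃          │                    
       ┃          │                    
       ┃          │                    
━━━━━━━┗━━━━━━━━━━━━━━━━━━━━━━━━━━━━━━━
                     ┗━━━━━━━━━━━━━━━━━
                                       


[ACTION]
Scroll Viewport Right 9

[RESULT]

         │Next:                   ┃━━━━
         │████                    ┃    
         │                        ┃────
         │                        ┃    
         │                        ┃    
         │                        ┃    
         │Score:                  ┃    
         │0                       ┃    
         │                        ┃    
         │                        ┃    
         │                        ┃    
         │                        ┃    
         │                        ┃    
         │                        ┃    
         │                        ┃    
━━━━━━━━━━━━━━━━━━━━━━━━━━━━━━━━━━┛    
            ┗━━━━━━━━━━━━━━━━━━━━━━━━━━
                                       


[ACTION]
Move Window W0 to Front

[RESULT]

         │Ne┏━━━━━━━━━━━━━━━━━━━━━━━━━━
         │██┃ MusicSequencer           
         │  ┠──────────────────────────
         │  ┃      ▼123456789          
         │  ┃ Snare██·█··██··          
         │  ┃  Bass·█·····█·█          
         │Sc┃  Kick·█·█·█···█          
         │0 ┃ HiHat··██··█·██          
         │  ┃  Clap█·····█···          
         │  ┃                          
         │  ┃                          
         │  ┃                          
         │  ┃                          
         │  ┃                          
         │  ┃                          
━━━━━━━━━━━━┃                          
            ┗━━━━━━━━━━━━━━━━━━━━━━━━━━
                                       


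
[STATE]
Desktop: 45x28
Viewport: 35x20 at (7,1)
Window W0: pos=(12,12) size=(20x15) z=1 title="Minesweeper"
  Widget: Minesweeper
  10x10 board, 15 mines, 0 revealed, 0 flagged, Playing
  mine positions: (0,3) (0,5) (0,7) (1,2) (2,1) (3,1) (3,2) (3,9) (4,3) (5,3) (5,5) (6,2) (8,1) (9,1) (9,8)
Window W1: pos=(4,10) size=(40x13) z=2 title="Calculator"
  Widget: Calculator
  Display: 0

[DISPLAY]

                                   
                                   
                                   
                                   
                                   
                                   
                                   
                                   
                                   
━━━━━━━━━━━━━━━━━━━━━━━━━━━━━━━━━━━
alculator                          
───────────────────────────────────
                                   
──┬───┬───┬───┐                    
7 │ 8 │ 9 │ ÷ │                    
──┼───┼───┼───┤                    
4 │ 5 │ 6 │ × │                    
──┼───┼───┼───┤                    
1 │ 2 │ 3 │ - │                    
──┼───┼───┼───┤                    


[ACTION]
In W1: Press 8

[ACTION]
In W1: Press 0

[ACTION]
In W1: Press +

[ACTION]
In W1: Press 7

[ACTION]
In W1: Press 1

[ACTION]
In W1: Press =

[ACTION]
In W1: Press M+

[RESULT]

                                   
                                   
                                   
                                   
                                   
                                   
                                   
                                   
                                   
━━━━━━━━━━━━━━━━━━━━━━━━━━━━━━━━━━━
alculator                          
───────────────────────────────────
                                 15
──┬───┬───┬───┐                    
7 │ 8 │ 9 │ ÷ │                    
──┼───┼───┼───┤                    
4 │ 5 │ 6 │ × │                    
──┼───┼───┼───┤                    
1 │ 2 │ 3 │ - │                    
──┼───┼───┼───┤                    


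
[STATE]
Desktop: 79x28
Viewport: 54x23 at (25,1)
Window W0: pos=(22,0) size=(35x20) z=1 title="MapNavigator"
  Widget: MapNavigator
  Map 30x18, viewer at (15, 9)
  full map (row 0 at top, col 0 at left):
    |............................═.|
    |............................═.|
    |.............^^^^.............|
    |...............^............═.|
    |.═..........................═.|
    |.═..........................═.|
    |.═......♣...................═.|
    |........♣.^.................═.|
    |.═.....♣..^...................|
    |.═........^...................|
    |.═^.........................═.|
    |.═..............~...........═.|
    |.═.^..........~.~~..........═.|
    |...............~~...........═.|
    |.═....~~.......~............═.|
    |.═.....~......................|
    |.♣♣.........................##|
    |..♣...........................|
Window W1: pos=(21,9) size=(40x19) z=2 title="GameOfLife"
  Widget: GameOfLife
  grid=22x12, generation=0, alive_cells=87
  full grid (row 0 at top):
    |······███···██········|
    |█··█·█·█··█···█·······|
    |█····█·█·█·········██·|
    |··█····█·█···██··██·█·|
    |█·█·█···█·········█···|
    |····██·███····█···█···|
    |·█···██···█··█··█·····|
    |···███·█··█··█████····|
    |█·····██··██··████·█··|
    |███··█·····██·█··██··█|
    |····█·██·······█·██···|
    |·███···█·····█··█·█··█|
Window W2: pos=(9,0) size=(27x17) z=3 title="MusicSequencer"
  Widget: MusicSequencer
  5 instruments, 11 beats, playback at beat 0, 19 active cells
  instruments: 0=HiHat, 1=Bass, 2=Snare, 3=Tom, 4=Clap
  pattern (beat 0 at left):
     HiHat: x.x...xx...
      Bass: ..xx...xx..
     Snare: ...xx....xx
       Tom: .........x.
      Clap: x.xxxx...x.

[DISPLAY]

          ┃                    ┃                      
──────────┨────────────────────┨                      
90        ┃................═.  ┃                      
··        ┃.^^^^.............  ┃                      
··        ┃...^............═.  ┃                      
██        ┃................═.  ┃                      
█·        ┃................═.  ┃                      
█·        ┃................═.  ┃                      
          ┃━━━━━━━━━━━━━━━━━━━━━━━━┓                  
          ┃                        ┃                  
          ┃────────────────────────┨                  
          ┃                        ┃                  
          ┃········                ┃                  
          ┃█·······                ┃                  
          ┃·····██·                ┃                  
━━━━━━━━━━┛█··██·█·                ┃                  
·█···█·········█···                ┃                  
·██·███····█···█···                ┃                  
··██···█··█··█·····                ┃                  
███·█··█··█████····                ┃                  
···██··██··████·█··                ┃                  
··█·····██·█··██··█                ┃                  
·█·██·······█·██···                ┃                  


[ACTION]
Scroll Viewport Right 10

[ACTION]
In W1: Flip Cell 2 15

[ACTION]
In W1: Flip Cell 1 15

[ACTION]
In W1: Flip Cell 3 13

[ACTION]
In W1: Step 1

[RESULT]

          ┃                    ┃                      
──────────┨────────────────────┨                      
90        ┃................═.  ┃                      
··        ┃.^^^^.............  ┃                      
··        ┃...^............═.  ┃                      
██        ┃................═.  ┃                      
█·        ┃................═.  ┃                      
█·        ┃................═.  ┃                      
          ┃━━━━━━━━━━━━━━━━━━━━━━━━┓                  
          ┃                        ┃                  
          ┃────────────────────────┨                  
          ┃                        ┃                  
          ┃█·······                ┃                  
          ┃██······                ┃                  
          ┃·██·███·                ┃                  
━━━━━━━━━━┛···██·█·                ┃                  
·███···········█···                ┃                  
██··███·······█····                ┃                  
█······█··█··█·····                ┃                  
·█··█·██·██····█···                ┃                  
█···█··█···········                ┃                  
··█····█████····█··                ┃                  
·████····████···█··                ┃                  


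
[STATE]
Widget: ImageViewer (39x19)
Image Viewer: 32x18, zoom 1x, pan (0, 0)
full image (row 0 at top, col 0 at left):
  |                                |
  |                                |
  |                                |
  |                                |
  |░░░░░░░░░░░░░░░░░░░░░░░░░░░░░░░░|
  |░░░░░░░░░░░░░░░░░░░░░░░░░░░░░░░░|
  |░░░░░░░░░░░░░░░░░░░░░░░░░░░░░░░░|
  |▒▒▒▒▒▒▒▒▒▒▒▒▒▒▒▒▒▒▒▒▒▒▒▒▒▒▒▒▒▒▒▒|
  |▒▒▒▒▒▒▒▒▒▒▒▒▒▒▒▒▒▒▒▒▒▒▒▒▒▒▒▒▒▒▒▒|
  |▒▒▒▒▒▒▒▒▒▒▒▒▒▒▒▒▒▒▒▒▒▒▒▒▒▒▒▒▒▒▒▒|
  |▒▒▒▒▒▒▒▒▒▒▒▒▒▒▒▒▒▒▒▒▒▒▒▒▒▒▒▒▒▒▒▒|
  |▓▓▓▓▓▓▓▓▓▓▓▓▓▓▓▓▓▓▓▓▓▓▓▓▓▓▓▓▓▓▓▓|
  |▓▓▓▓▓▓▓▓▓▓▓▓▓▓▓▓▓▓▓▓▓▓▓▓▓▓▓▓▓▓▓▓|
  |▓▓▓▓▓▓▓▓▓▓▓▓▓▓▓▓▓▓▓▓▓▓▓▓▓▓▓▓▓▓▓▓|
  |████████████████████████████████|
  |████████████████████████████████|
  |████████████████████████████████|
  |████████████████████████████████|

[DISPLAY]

                                       
                                       
                                       
                                       
░░░░░░░░░░░░░░░░░░░░░░░░░░░░░░░░       
░░░░░░░░░░░░░░░░░░░░░░░░░░░░░░░░       
░░░░░░░░░░░░░░░░░░░░░░░░░░░░░░░░       
▒▒▒▒▒▒▒▒▒▒▒▒▒▒▒▒▒▒▒▒▒▒▒▒▒▒▒▒▒▒▒▒       
▒▒▒▒▒▒▒▒▒▒▒▒▒▒▒▒▒▒▒▒▒▒▒▒▒▒▒▒▒▒▒▒       
▒▒▒▒▒▒▒▒▒▒▒▒▒▒▒▒▒▒▒▒▒▒▒▒▒▒▒▒▒▒▒▒       
▒▒▒▒▒▒▒▒▒▒▒▒▒▒▒▒▒▒▒▒▒▒▒▒▒▒▒▒▒▒▒▒       
▓▓▓▓▓▓▓▓▓▓▓▓▓▓▓▓▓▓▓▓▓▓▓▓▓▓▓▓▓▓▓▓       
▓▓▓▓▓▓▓▓▓▓▓▓▓▓▓▓▓▓▓▓▓▓▓▓▓▓▓▓▓▓▓▓       
▓▓▓▓▓▓▓▓▓▓▓▓▓▓▓▓▓▓▓▓▓▓▓▓▓▓▓▓▓▓▓▓       
████████████████████████████████       
████████████████████████████████       
████████████████████████████████       
████████████████████████████████       
                                       


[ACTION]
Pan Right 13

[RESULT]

                                       
                                       
                                       
                                       
░░░░░░░░░░░░░░░░░░░                    
░░░░░░░░░░░░░░░░░░░                    
░░░░░░░░░░░░░░░░░░░                    
▒▒▒▒▒▒▒▒▒▒▒▒▒▒▒▒▒▒▒                    
▒▒▒▒▒▒▒▒▒▒▒▒▒▒▒▒▒▒▒                    
▒▒▒▒▒▒▒▒▒▒▒▒▒▒▒▒▒▒▒                    
▒▒▒▒▒▒▒▒▒▒▒▒▒▒▒▒▒▒▒                    
▓▓▓▓▓▓▓▓▓▓▓▓▓▓▓▓▓▓▓                    
▓▓▓▓▓▓▓▓▓▓▓▓▓▓▓▓▓▓▓                    
▓▓▓▓▓▓▓▓▓▓▓▓▓▓▓▓▓▓▓                    
███████████████████                    
███████████████████                    
███████████████████                    
███████████████████                    
                                       


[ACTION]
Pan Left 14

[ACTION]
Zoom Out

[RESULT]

                                       
                                       
                                       
                                       
░░░░░░░░░░░░░░░░░░░░░░░░░░░░░░░░       
░░░░░░░░░░░░░░░░░░░░░░░░░░░░░░░░       
░░░░░░░░░░░░░░░░░░░░░░░░░░░░░░░░       
▒▒▒▒▒▒▒▒▒▒▒▒▒▒▒▒▒▒▒▒▒▒▒▒▒▒▒▒▒▒▒▒       
▒▒▒▒▒▒▒▒▒▒▒▒▒▒▒▒▒▒▒▒▒▒▒▒▒▒▒▒▒▒▒▒       
▒▒▒▒▒▒▒▒▒▒▒▒▒▒▒▒▒▒▒▒▒▒▒▒▒▒▒▒▒▒▒▒       
▒▒▒▒▒▒▒▒▒▒▒▒▒▒▒▒▒▒▒▒▒▒▒▒▒▒▒▒▒▒▒▒       
▓▓▓▓▓▓▓▓▓▓▓▓▓▓▓▓▓▓▓▓▓▓▓▓▓▓▓▓▓▓▓▓       
▓▓▓▓▓▓▓▓▓▓▓▓▓▓▓▓▓▓▓▓▓▓▓▓▓▓▓▓▓▓▓▓       
▓▓▓▓▓▓▓▓▓▓▓▓▓▓▓▓▓▓▓▓▓▓▓▓▓▓▓▓▓▓▓▓       
████████████████████████████████       
████████████████████████████████       
████████████████████████████████       
████████████████████████████████       
                                       


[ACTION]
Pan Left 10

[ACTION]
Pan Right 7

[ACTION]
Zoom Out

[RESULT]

                                       
                                       
                                       
                                       
░░░░░░░░░░░░░░░░░░░░░░░░░              
░░░░░░░░░░░░░░░░░░░░░░░░░              
░░░░░░░░░░░░░░░░░░░░░░░░░              
▒▒▒▒▒▒▒▒▒▒▒▒▒▒▒▒▒▒▒▒▒▒▒▒▒              
▒▒▒▒▒▒▒▒▒▒▒▒▒▒▒▒▒▒▒▒▒▒▒▒▒              
▒▒▒▒▒▒▒▒▒▒▒▒▒▒▒▒▒▒▒▒▒▒▒▒▒              
▒▒▒▒▒▒▒▒▒▒▒▒▒▒▒▒▒▒▒▒▒▒▒▒▒              
▓▓▓▓▓▓▓▓▓▓▓▓▓▓▓▓▓▓▓▓▓▓▓▓▓              
▓▓▓▓▓▓▓▓▓▓▓▓▓▓▓▓▓▓▓▓▓▓▓▓▓              
▓▓▓▓▓▓▓▓▓▓▓▓▓▓▓▓▓▓▓▓▓▓▓▓▓              
█████████████████████████              
█████████████████████████              
█████████████████████████              
█████████████████████████              
                                       


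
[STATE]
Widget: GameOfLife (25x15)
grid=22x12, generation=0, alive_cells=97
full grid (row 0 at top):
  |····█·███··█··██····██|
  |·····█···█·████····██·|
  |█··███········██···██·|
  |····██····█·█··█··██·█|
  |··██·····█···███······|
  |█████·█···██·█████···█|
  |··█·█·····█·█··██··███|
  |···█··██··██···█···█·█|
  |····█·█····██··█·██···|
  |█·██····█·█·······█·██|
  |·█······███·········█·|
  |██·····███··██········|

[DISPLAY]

Gen: 0                   
····█·███··█··██····██   
·····█···█·████····██·   
█··███········██···██·   
····██····█·█··█··██·█   
··██·····█···███······   
█████·█···██·█████···█   
··█·█·····█·█··██··███   
···█··██··██···█···█·█   
····█·█····██··█·██···   
█·██····█·█·······█·██   
·█······███·········█·   
██·····███··██········   
                         
                         


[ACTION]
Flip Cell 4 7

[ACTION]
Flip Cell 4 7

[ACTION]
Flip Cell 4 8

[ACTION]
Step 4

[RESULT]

Gen: 4                   
········█···█·········   
···██······█··█·······   
···██·█·█·██······███·   
···██···████···█··█···   
······█····█···█··██·█   
····█·········█······█   
·····███······█···█·██   
·············█·····███   
██·····█······█·██·███   
█··············█····██   
█·····█··██··········█   
··███····██········██·   
                         
                         


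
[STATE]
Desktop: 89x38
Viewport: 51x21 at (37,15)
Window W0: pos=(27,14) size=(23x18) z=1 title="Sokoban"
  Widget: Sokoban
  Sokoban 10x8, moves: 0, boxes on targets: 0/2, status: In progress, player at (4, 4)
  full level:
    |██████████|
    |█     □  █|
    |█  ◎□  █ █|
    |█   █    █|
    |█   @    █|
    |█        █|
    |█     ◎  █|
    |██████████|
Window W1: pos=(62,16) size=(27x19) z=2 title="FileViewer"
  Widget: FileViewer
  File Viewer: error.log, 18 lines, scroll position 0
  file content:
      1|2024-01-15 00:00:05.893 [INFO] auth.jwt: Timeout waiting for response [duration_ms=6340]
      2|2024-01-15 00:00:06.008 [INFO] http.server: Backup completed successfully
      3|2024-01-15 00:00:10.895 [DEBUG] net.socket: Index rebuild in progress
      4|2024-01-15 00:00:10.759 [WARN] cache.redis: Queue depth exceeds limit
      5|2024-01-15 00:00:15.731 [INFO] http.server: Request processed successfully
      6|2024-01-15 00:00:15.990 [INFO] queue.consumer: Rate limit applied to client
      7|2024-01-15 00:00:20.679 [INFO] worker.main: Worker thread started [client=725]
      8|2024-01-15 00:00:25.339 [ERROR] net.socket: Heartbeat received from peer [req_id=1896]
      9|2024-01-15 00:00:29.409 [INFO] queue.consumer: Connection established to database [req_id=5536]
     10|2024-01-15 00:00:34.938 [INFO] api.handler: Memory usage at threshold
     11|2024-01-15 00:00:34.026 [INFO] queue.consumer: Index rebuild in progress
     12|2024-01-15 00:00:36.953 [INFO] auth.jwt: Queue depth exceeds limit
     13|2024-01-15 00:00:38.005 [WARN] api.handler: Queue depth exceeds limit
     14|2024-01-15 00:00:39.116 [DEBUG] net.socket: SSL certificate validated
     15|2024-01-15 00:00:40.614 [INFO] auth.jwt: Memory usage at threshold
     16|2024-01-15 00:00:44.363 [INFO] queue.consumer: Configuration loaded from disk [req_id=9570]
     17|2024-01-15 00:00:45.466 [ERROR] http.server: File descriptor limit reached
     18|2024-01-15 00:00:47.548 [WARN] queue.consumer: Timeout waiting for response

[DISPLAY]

            ┃                                      
────────────┨            ┏━━━━━━━━━━━━━━━━━━━━━━━━━
█           ┃            ┃ FileViewer              
█           ┃            ┠─────────────────────────
█           ┃            ┃2024-01-15 00:00:05.893 ▲
█           ┃            ┃2024-01-15 00:00:06.008 █
█           ┃            ┃2024-01-15 00:00:10.895 ░
█           ┃            ┃2024-01-15 00:00:10.759 ░
█           ┃            ┃2024-01-15 00:00:15.731 ░
█           ┃            ┃2024-01-15 00:00:15.990 ░
 0/2        ┃            ┃2024-01-15 00:00:20.679 ░
            ┃            ┃2024-01-15 00:00:25.339 ░
            ┃            ┃2024-01-15 00:00:29.409 ░
            ┃            ┃2024-01-15 00:00:34.938 ░
            ┃            ┃2024-01-15 00:00:34.026 ░
            ┃            ┃2024-01-15 00:00:36.953 ░
━━━━━━━━━━━━┛            ┃2024-01-15 00:00:38.005 ░
                         ┃2024-01-15 00:00:39.116 ░
                         ┃2024-01-15 00:00:40.614 ▼
                         ┗━━━━━━━━━━━━━━━━━━━━━━━━━
                                                   


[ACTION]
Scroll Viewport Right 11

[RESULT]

           ┃                                       
───────────┨            ┏━━━━━━━━━━━━━━━━━━━━━━━━━┓
           ┃            ┃ FileViewer              ┃
           ┃            ┠─────────────────────────┨
           ┃            ┃2024-01-15 00:00:05.893 ▲┃
           ┃            ┃2024-01-15 00:00:06.008 █┃
           ┃            ┃2024-01-15 00:00:10.895 ░┃
           ┃            ┃2024-01-15 00:00:10.759 ░┃
           ┃            ┃2024-01-15 00:00:15.731 ░┃
           ┃            ┃2024-01-15 00:00:15.990 ░┃
0/2        ┃            ┃2024-01-15 00:00:20.679 ░┃
           ┃            ┃2024-01-15 00:00:25.339 ░┃
           ┃            ┃2024-01-15 00:00:29.409 ░┃
           ┃            ┃2024-01-15 00:00:34.938 ░┃
           ┃            ┃2024-01-15 00:00:34.026 ░┃
           ┃            ┃2024-01-15 00:00:36.953 ░┃
━━━━━━━━━━━┛            ┃2024-01-15 00:00:38.005 ░┃
                        ┃2024-01-15 00:00:39.116 ░┃
                        ┃2024-01-15 00:00:40.614 ▼┃
                        ┗━━━━━━━━━━━━━━━━━━━━━━━━━┛
                                                   


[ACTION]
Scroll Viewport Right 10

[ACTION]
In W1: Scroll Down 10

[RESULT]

           ┃                                       
───────────┨            ┏━━━━━━━━━━━━━━━━━━━━━━━━━┓
           ┃            ┃ FileViewer              ┃
           ┃            ┠─────────────────────────┨
           ┃            ┃2024-01-15 00:00:10.759 ▲┃
           ┃            ┃2024-01-15 00:00:15.731 ░┃
           ┃            ┃2024-01-15 00:00:15.990 ░┃
           ┃            ┃2024-01-15 00:00:20.679 ░┃
           ┃            ┃2024-01-15 00:00:25.339 ░┃
           ┃            ┃2024-01-15 00:00:29.409 ░┃
0/2        ┃            ┃2024-01-15 00:00:34.938 ░┃
           ┃            ┃2024-01-15 00:00:34.026 ░┃
           ┃            ┃2024-01-15 00:00:36.953 ░┃
           ┃            ┃2024-01-15 00:00:38.005 ░┃
           ┃            ┃2024-01-15 00:00:39.116 ░┃
           ┃            ┃2024-01-15 00:00:40.614 ░┃
━━━━━━━━━━━┛            ┃2024-01-15 00:00:44.363 ░┃
                        ┃2024-01-15 00:00:45.466 █┃
                        ┃2024-01-15 00:00:47.548 ▼┃
                        ┗━━━━━━━━━━━━━━━━━━━━━━━━━┛
                                                   


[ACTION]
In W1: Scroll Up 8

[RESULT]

           ┃                                       
───────────┨            ┏━━━━━━━━━━━━━━━━━━━━━━━━━┓
           ┃            ┃ FileViewer              ┃
           ┃            ┠─────────────────────────┨
           ┃            ┃2024-01-15 00:00:05.893 ▲┃
           ┃            ┃2024-01-15 00:00:06.008 █┃
           ┃            ┃2024-01-15 00:00:10.895 ░┃
           ┃            ┃2024-01-15 00:00:10.759 ░┃
           ┃            ┃2024-01-15 00:00:15.731 ░┃
           ┃            ┃2024-01-15 00:00:15.990 ░┃
0/2        ┃            ┃2024-01-15 00:00:20.679 ░┃
           ┃            ┃2024-01-15 00:00:25.339 ░┃
           ┃            ┃2024-01-15 00:00:29.409 ░┃
           ┃            ┃2024-01-15 00:00:34.938 ░┃
           ┃            ┃2024-01-15 00:00:34.026 ░┃
           ┃            ┃2024-01-15 00:00:36.953 ░┃
━━━━━━━━━━━┛            ┃2024-01-15 00:00:38.005 ░┃
                        ┃2024-01-15 00:00:39.116 ░┃
                        ┃2024-01-15 00:00:40.614 ▼┃
                        ┗━━━━━━━━━━━━━━━━━━━━━━━━━┛
                                                   
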